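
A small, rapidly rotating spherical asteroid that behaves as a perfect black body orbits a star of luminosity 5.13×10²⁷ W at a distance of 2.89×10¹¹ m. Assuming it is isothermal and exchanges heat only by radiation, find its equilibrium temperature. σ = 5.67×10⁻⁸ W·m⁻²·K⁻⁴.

First find the stellar flux at distance d: S = L/(4πd²) = 5.13×10²⁷/(4π·(2.89×10¹¹)²) = 4888 W/m².
For an isothermal sphere, absorbed (1−a)S·πr² = emitted σ·4πr²·T⁴, so T⁴ = (1−a)S/(4σ).
T⁴ = 1.00·4888/(4·5.67×10⁻⁸) = 2.155×10¹⁰ K⁴.

T ≈ 383 K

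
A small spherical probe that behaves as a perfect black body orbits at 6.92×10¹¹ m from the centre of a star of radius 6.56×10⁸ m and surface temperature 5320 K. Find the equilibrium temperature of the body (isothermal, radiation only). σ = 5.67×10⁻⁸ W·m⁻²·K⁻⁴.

The star's surface emits σT_*⁴; at distance d the flux is S = σT_*⁴(R_*/d)².
S = 5.67×10⁻⁸·(5320)⁴·(6.56×10⁸/6.92×10¹¹)² = 40.82 W/m².
For an isothermal sphere T⁴ = (1−a)S/(4σ) = 1.800×10⁸ K⁴.

T ≈ 116 K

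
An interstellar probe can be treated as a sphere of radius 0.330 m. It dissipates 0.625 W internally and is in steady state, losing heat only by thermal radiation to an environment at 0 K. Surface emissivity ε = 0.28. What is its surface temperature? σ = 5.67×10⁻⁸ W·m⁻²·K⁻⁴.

T ≈ 73.2 K

Steady state: internal power = radiated power, P = εσA T⁴.
Radiating area A = 4πr² = 1.368 m².
T⁴ = P/(εσA) = 0.625/(0.28·5.67×10⁻⁸·1.368) = 2.877×10⁷ K⁴.
T = (2.877×10⁷)^(1/4).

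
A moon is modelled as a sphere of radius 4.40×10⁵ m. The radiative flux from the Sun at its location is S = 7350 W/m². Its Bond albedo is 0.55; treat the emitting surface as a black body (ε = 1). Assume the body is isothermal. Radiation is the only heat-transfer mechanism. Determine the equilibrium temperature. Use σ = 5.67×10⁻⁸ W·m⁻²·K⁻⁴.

At equilibrium, absorbed power = emitted power.
Absorbing cross-section = πr² = 6.082×10¹¹ m²; emitting surface = 4πr² = 2.433×10¹² m² (ratio 4).
(1−a)S·A_cross = εσ·A_surf·T⁴  ⇒  T⁴ = (1−a)S/(4σ).
T⁴ = 0.450·7350/(4·5.67×10⁻⁸) = 1.458×10¹⁰ K⁴.
T = (1.458×10¹⁰)^(1/4).

T ≈ 348 K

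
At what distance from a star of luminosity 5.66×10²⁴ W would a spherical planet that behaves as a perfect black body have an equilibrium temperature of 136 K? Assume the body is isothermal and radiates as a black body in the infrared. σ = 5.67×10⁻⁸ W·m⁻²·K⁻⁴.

For an isothermal black-emitting sphere, (1−a)S·πr² = σ·4πr²·T⁴ ⇒ S = 4σT⁴/(1−a).
S = 4·5.67×10⁻⁸·(136)⁴/1.00 = 77.59 W/m².
Flux falls as S = L/(4πd²), so d = √(L/(4πS)) = √(5.66×10²⁴/(4π·77.59)).

d ≈ 7.62×10¹⁰ m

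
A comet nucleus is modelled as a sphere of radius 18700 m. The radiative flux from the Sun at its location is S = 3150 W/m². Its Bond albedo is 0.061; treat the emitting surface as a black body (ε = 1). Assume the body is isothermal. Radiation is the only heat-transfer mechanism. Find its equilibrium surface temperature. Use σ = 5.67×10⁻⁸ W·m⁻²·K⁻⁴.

At equilibrium, absorbed power = emitted power.
Absorbing cross-section = πr² = 1.099×10⁹ m²; emitting surface = 4πr² = 4.394×10⁹ m² (ratio 4).
(1−a)S·A_cross = εσ·A_surf·T⁴  ⇒  T⁴ = (1−a)S/(4σ).
T⁴ = 0.939·3150/(4·5.67×10⁻⁸) = 1.304×10¹⁰ K⁴.
T = (1.304×10¹⁰)^(1/4).

T ≈ 338 K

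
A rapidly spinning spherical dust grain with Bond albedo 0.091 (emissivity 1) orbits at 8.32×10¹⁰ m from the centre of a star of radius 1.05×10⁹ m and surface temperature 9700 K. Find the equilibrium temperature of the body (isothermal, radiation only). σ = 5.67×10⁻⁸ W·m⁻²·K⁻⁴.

T ≈ 752 K

The star's surface emits σT_*⁴; at distance d the flux is S = σT_*⁴(R_*/d)².
S = 5.67×10⁻⁸·(9700)⁴·(1.05×10⁹/8.32×10¹⁰)² = 79950 W/m².
For an isothermal sphere T⁴ = (1−a)S/(4σ) = 3.204×10¹¹ K⁴.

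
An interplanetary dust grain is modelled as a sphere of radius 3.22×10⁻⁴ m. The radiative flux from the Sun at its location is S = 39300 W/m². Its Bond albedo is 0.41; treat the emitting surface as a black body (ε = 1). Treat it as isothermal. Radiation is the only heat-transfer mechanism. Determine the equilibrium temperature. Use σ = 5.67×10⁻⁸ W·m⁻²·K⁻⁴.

T ≈ 565 K

At equilibrium, absorbed power = emitted power.
Absorbing cross-section = πr² = 3.257×10⁻⁷ m²; emitting surface = 4πr² = 1.303×10⁻⁶ m² (ratio 4).
(1−a)S·A_cross = εσ·A_surf·T⁴  ⇒  T⁴ = (1−a)S/(4σ).
T⁴ = 0.590·39300/(4·5.67×10⁻⁸) = 1.022×10¹¹ K⁴.
T = (1.022×10¹¹)^(1/4).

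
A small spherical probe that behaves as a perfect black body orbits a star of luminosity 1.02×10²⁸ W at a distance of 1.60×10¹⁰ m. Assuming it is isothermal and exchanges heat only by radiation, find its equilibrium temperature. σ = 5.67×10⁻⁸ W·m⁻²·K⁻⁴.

T ≈ 1930 K

First find the stellar flux at distance d: S = L/(4πd²) = 1.02×10²⁸/(4π·(1.60×10¹⁰)²) = 3.171×10⁶ W/m².
For an isothermal sphere, absorbed (1−a)S·πr² = emitted σ·4πr²·T⁴, so T⁴ = (1−a)S/(4σ).
T⁴ = 1.00·3.171×10⁶/(4·5.67×10⁻⁸) = 1.398×10¹³ K⁴.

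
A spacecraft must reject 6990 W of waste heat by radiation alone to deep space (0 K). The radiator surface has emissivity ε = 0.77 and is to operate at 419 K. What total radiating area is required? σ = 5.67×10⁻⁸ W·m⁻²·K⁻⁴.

A ≈ 5.19 m²

P = εσA T⁴ ⇒ A = P/(εσT⁴).
T⁴ = 3.082×10¹⁰ K⁴.
A = 6990/(0.77 × 5.67×10⁻⁸ × 3.082×10¹⁰).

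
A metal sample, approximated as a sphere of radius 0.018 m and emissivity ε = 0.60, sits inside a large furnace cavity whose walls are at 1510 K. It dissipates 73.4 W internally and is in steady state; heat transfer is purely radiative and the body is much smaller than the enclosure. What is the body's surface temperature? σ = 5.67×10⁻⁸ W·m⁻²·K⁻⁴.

For a small grey body in a large enclosure, net radiated power = εσA(T⁴ − T_w⁴).
Steady state: P = εσA(T⁴ − T_w⁴) with A = 4πr² = 0.004072 m².
T⁴ = P/(εσA) + T_w⁴ = 73.4/(0.60·5.67×10⁻⁸·0.004072) + (1510)⁴
    = 5.299×10¹¹ + 5.199×10¹² = 5.729×10¹² K⁴.

T ≈ 1550 K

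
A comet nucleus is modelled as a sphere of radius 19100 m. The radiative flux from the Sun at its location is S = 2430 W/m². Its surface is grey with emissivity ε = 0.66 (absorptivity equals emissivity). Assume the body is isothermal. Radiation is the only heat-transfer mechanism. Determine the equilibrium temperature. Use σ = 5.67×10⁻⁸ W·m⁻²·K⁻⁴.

T ≈ 322 K

At equilibrium, absorbed power = emitted power.
Absorbing cross-section = πr² = 1.146×10⁹ m²; emitting surface = 4πr² = 4.584×10⁹ m² (ratio 4).
εS·A_cross = εσ·A_surf·T⁴  ⇒  T⁴ = S/(4σ)   (ε cancels).
T⁴ = 2430/(4·5.67×10⁻⁸) = 1.071×10¹⁰ K⁴.
T = (1.071×10¹⁰)^(1/4).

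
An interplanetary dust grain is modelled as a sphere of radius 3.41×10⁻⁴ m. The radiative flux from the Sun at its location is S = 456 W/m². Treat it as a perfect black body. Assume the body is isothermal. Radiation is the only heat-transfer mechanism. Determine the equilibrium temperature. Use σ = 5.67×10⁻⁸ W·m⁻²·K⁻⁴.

At equilibrium, absorbed power = emitted power.
Absorbing cross-section = πr² = 3.653×10⁻⁷ m²; emitting surface = 4πr² = 1.461×10⁻⁶ m² (ratio 4).
S·A_cross = εσ·A_surf·T⁴  ⇒  T⁴ = S/(4σ).
T⁴ = 1.00·456/(4·5.67×10⁻⁸) = 2.011×10⁹ K⁴.
T = (2.011×10⁹)^(1/4).

T ≈ 212 K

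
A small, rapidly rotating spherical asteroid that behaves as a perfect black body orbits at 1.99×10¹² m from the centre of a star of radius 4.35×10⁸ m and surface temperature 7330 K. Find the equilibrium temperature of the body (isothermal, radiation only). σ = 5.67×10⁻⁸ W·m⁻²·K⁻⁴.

The star's surface emits σT_*⁴; at distance d the flux is S = σT_*⁴(R_*/d)².
S = 5.67×10⁻⁸·(7330)⁴·(4.35×10⁸/1.99×10¹²)² = 7.821 W/m².
For an isothermal sphere T⁴ = (1−a)S/(4σ) = 3.448×10⁷ K⁴.

T ≈ 76.6 K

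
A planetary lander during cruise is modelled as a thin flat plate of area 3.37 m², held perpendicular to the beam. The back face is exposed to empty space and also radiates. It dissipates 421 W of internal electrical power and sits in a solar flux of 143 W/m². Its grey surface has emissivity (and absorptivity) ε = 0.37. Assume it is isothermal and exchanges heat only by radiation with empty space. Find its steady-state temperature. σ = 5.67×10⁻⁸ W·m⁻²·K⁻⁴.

At steady state, absorbed solar power + internal power = radiated power.
Absorbed: α·S·A_cross = 0.37·143·3.370 = 178.3 W (cross-section A).
Total input = 178.3 + 421 = 599.3 W.
Radiated: εσ·A_surf·T⁴ with A_surf = 2A = 6.740 m².
T⁴ = 599.3/(0.37·5.67×10⁻⁸·6.740) = 4.238×10⁹ K⁴.

T ≈ 255 K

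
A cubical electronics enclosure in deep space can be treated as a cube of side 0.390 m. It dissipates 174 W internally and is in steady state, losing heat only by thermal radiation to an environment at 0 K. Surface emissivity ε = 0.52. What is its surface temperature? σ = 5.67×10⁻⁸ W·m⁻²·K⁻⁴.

Steady state: internal power = radiated power, P = εσA T⁴.
Radiating area A = 6L² = 0.9126 m².
T⁴ = P/(εσA) = 174/(0.52·5.67×10⁻⁸·0.9126) = 6.467×10⁹ K⁴.
T = (6.467×10⁹)^(1/4).

T ≈ 284 K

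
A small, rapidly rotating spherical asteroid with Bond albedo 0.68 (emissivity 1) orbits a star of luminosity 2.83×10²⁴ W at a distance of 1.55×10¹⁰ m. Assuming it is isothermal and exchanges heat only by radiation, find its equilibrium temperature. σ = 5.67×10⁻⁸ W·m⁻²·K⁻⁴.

T ≈ 191 K

First find the stellar flux at distance d: S = L/(4πd²) = 2.83×10²⁴/(4π·(1.55×10¹⁰)²) = 937.4 W/m².
For an isothermal sphere, absorbed (1−a)S·πr² = emitted σ·4πr²·T⁴, so T⁴ = (1−a)S/(4σ).
T⁴ = 0.320·937.4/(4·5.67×10⁻⁸) = 1.323×10⁹ K⁴.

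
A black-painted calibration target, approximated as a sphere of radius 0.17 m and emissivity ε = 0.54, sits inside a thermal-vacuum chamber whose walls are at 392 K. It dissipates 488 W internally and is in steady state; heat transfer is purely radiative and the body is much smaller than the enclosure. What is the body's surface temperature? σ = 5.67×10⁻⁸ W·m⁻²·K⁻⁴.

T ≈ 510 K

For a small grey body in a large enclosure, net radiated power = εσA(T⁴ − T_w⁴).
Steady state: P = εσA(T⁴ − T_w⁴) with A = 4πr² = 0.3632 m².
T⁴ = P/(εσA) + T_w⁴ = 488/(0.54·5.67×10⁻⁸·0.3632) + (392)⁴
    = 4.389×10¹⁰ + 2.361×10¹⁰ = 6.750×10¹⁰ K⁴.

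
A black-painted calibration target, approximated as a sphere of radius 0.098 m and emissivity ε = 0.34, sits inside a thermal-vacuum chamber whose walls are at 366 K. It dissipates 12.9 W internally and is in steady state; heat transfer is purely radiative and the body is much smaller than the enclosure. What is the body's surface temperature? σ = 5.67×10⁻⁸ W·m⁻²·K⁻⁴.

T ≈ 391 K

For a small grey body in a large enclosure, net radiated power = εσA(T⁴ − T_w⁴).
Steady state: P = εσA(T⁴ − T_w⁴) with A = 4πr² = 0.1207 m².
T⁴ = P/(εσA) + T_w⁴ = 12.9/(0.34·5.67×10⁻⁸·0.1207) + (366)⁴
    = 5.545×10⁹ + 1.794×10¹⁰ = 2.349×10¹⁰ K⁴.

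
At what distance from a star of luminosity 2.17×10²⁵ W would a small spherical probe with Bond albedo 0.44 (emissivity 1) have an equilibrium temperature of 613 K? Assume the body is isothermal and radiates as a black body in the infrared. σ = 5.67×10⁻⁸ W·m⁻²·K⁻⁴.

d ≈ 5.50×10⁹ m

For an isothermal black-emitting sphere, (1−a)S·πr² = σ·4πr²·T⁴ ⇒ S = 4σT⁴/(1−a).
S = 4·5.67×10⁻⁸·(613)⁴/0.560 = 57190 W/m².
Flux falls as S = L/(4πd²), so d = √(L/(4πS)) = √(2.17×10²⁵/(4π·57190)).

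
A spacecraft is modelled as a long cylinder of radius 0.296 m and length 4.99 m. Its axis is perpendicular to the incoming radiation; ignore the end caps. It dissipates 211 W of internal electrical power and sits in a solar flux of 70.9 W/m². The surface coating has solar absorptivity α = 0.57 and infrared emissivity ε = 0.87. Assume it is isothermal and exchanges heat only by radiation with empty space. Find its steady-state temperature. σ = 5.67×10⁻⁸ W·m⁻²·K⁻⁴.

At steady state, absorbed solar power + internal power = radiated power.
Absorbed: α·S·A_cross = 0.57·70.9·2.954 = 119.4 W (cross-section 2rL).
Total input = 119.4 + 211 = 330.4 W.
Radiated: εσ·A_surf·T⁴ with A_surf = 2πrL = 9.281 m².
T⁴ = 330.4/(0.87·5.67×10⁻⁸·9.281) = 7.217×10⁸ K⁴.

T ≈ 164 K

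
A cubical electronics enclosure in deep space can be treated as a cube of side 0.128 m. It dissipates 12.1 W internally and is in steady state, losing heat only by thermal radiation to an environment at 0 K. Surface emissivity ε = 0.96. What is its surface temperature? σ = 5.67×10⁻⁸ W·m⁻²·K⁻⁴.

T ≈ 218 K

Steady state: internal power = radiated power, P = εσA T⁴.
Radiating area A = 6L² = 0.09830 m².
T⁴ = P/(εσA) = 12.1/(0.96·5.67×10⁻⁸·0.09830) = 2.261×10⁹ K⁴.
T = (2.261×10⁹)^(1/4).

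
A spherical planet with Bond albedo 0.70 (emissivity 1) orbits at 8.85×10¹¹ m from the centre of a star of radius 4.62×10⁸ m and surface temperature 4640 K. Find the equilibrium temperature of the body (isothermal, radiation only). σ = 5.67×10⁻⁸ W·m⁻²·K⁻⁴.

T ≈ 55.5 K

The star's surface emits σT_*⁴; at distance d the flux is S = σT_*⁴(R_*/d)².
S = 5.67×10⁻⁸·(4640)⁴·(4.62×10⁸/8.85×10¹¹)² = 7.162 W/m².
For an isothermal sphere T⁴ = (1−a)S/(4σ) = 9.474×10⁶ K⁴.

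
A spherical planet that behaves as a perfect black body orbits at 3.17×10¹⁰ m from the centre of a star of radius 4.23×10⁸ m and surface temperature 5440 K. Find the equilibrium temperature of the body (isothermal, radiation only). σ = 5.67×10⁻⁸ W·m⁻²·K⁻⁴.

The star's surface emits σT_*⁴; at distance d the flux is S = σT_*⁴(R_*/d)².
S = 5.67×10⁻⁸·(5440)⁴·(4.23×10⁸/3.17×10¹⁰)² = 8842 W/m².
For an isothermal sphere T⁴ = (1−a)S/(4σ) = 3.899×10¹⁰ K⁴.

T ≈ 444 K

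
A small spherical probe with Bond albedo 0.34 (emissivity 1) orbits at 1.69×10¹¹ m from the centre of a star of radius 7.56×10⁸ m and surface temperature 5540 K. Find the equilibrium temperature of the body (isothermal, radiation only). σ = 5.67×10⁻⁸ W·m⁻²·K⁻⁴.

The star's surface emits σT_*⁴; at distance d the flux is S = σT_*⁴(R_*/d)².
S = 5.67×10⁻⁸·(5540)⁴·(7.56×10⁸/1.69×10¹¹)² = 1069 W/m².
For an isothermal sphere T⁴ = (1−a)S/(4σ) = 3.110×10⁹ K⁴.

T ≈ 236 K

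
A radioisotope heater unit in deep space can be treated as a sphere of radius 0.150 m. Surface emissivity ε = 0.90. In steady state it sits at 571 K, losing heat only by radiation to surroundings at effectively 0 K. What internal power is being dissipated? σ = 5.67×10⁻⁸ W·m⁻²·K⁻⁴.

Steady state: P = εσA T⁴.
A = 4πr² = 0.2827 m²; T⁴ = (571)⁴ = 1.063×10¹¹ K⁴.
P = 0.90 × 5.67×10⁻⁸ × 0.2827 × 1.063×10¹¹.

P ≈ 1530 W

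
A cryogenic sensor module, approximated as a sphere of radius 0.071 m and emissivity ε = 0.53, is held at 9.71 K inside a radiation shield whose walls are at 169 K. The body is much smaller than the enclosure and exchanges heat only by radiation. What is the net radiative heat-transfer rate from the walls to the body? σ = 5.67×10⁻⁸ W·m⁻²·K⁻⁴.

P_net ≈ 1.55 W

For a small grey body in a large enclosure: P_net = εσA(T_body⁴ − T_wall⁴).
A = 4πr² = 0.06335 m²; T_body⁴ − T_wall⁴ = 8889 − 8.157×10⁸ = -8.157×10⁸ K⁴.
|P_net| = 0.53·5.67×10⁻⁸·0.06335·8.157×10⁸.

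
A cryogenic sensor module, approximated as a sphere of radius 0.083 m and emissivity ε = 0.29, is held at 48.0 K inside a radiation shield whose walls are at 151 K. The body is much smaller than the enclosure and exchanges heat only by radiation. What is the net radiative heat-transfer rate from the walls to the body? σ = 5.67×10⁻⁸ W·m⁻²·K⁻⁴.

For a small grey body in a large enclosure: P_net = εσA(T_body⁴ − T_wall⁴).
A = 4πr² = 0.08657 m²; T_body⁴ − T_wall⁴ = 5.308×10⁶ − 5.199×10⁸ = -5.146×10⁸ K⁴.
|P_net| = 0.29·5.67×10⁻⁸·0.08657·5.146×10⁸.

P_net ≈ 0.732 W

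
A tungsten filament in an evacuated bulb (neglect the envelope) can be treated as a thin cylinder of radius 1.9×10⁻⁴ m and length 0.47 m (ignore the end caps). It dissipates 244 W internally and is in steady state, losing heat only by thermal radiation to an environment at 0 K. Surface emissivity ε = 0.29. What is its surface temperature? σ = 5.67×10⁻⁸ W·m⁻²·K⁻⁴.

T ≈ 2270 K

Steady state: internal power = radiated power, P = εσA T⁴.
Radiating area A = 2πrL = 5.611×10⁻⁴ m².
T⁴ = P/(εσA) = 244/(0.29·5.67×10⁻⁸·5.611×10⁻⁴) = 2.645×10¹³ K⁴.
T = (2.645×10¹³)^(1/4).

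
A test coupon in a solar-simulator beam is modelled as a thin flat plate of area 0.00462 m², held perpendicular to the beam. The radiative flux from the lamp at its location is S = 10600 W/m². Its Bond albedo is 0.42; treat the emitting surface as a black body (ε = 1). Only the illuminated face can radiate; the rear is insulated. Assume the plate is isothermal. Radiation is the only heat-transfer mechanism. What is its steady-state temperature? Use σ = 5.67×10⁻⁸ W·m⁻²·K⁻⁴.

At equilibrium, absorbed power = emitted power.
Absorbing cross-section = A = 0.004620 m²; emitting surface = A = 0.004620 m² (ratio 1).
(1−a)S·A_cross = εσ·A_surf·T⁴  ⇒  T⁴ = (1−a)S/(1σ).
T⁴ = 0.580·10600/(1·5.67×10⁻⁸) = 1.084×10¹¹ K⁴.
T = (1.084×10¹¹)^(1/4).

T ≈ 574 K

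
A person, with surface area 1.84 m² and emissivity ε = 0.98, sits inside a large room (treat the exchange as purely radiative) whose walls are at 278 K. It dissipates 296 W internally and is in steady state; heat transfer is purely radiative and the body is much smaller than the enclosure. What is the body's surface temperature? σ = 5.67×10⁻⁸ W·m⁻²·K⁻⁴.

T ≈ 307 K

For a small grey body in a large enclosure, net radiated power = εσA(T⁴ − T_w⁴).
Steady state: P = εσA(T⁴ − T_w⁴) with A = 1.84 m².
T⁴ = P/(εσA) + T_w⁴ = 296/(0.98·5.67×10⁻⁸·1.840) + (278)⁴
    = 2.895×10⁹ + 5.973×10⁹ = 8.868×10⁹ K⁴.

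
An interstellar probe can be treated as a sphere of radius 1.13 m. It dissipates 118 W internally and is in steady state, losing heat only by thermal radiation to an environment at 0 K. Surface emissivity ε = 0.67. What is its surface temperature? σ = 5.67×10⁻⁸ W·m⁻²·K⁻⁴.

Steady state: internal power = radiated power, P = εσA T⁴.
Radiating area A = 4πr² = 16.05 m².
T⁴ = P/(εσA) = 118/(0.67·5.67×10⁻⁸·16.05) = 1.936×10⁸ K⁴.
T = (1.936×10⁸)^(1/4).

T ≈ 118 K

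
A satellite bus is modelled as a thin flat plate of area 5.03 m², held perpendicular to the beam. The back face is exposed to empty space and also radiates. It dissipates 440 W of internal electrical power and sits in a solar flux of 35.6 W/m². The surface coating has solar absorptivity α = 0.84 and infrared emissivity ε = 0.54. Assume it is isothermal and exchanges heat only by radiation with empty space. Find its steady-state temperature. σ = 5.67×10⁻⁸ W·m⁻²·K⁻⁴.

T ≈ 209 K

At steady state, absorbed solar power + internal power = radiated power.
Absorbed: α·S·A_cross = 0.84·35.6·5.030 = 150.4 W (cross-section A).
Total input = 150.4 + 440 = 590.4 W.
Radiated: εσ·A_surf·T⁴ with A_surf = 2A = 10.06 m².
T⁴ = 590.4/(0.54·5.67×10⁻⁸·10.06) = 1.917×10⁹ K⁴.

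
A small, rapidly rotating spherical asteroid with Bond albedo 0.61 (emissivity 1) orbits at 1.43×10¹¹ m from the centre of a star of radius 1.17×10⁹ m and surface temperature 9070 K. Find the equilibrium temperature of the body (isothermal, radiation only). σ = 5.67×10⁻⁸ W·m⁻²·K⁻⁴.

The star's surface emits σT_*⁴; at distance d the flux is S = σT_*⁴(R_*/d)².
S = 5.67×10⁻⁸·(9070)⁴·(1.17×10⁹/1.43×10¹¹)² = 25690 W/m².
For an isothermal sphere T⁴ = (1−a)S/(4σ) = 4.417×10¹⁰ K⁴.

T ≈ 458 K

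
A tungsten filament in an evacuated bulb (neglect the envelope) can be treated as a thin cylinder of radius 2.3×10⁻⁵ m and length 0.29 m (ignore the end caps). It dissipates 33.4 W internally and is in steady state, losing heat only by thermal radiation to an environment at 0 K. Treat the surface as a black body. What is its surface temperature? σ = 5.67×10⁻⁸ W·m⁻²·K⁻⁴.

T ≈ 1940 K

Steady state: internal power = radiated power, P = εσA T⁴.
Radiating area A = 2πrL = 4.191×10⁻⁵ m².
T⁴ = P/(εσA) = 33.4/(1.0·5.67×10⁻⁸·4.191×10⁻⁵) = 1.406×10¹³ K⁴.
T = (1.406×10¹³)^(1/4).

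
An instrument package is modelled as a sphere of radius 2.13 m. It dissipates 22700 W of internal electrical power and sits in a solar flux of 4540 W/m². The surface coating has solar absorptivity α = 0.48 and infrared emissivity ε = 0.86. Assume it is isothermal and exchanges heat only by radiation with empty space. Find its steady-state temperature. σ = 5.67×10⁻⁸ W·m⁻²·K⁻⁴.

T ≈ 373 K

At steady state, absorbed solar power + internal power = radiated power.
Absorbed: α·S·A_cross = 0.48·4540·14.25 = 31060 W (cross-section πr²).
Total input = 31060 + 22700 = 53760 W.
Radiated: εσ·A_surf·T⁴ with A_surf = 4πr² = 57.01 m².
T⁴ = 53760/(0.86·5.67×10⁻⁸·57.01) = 1.934×10¹⁰ K⁴.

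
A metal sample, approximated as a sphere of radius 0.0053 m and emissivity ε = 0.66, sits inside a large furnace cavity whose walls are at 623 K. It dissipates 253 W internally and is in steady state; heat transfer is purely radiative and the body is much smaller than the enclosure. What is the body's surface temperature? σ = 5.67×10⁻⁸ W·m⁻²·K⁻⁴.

T ≈ 2100 K

For a small grey body in a large enclosure, net radiated power = εσA(T⁴ − T_w⁴).
Steady state: P = εσA(T⁴ − T_w⁴) with A = 4πr² = 3.530×10⁻⁴ m².
T⁴ = P/(εσA) + T_w⁴ = 253/(0.66·5.67×10⁻⁸·3.530×10⁻⁴) + (623)⁴
    = 1.915×10¹³ + 1.506×10¹¹ = 1.930×10¹³ K⁴.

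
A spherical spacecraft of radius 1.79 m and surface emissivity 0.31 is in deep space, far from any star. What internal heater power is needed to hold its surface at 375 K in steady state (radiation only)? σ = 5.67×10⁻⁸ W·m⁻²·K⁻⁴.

P ≈ 14000 W

P = εσ·4πr²·T⁴.
4πr² = 40.26 m²; T⁴ = 1.978×10¹⁰ K⁴.
P = 0.31·5.67×10⁻⁸·40.26·1.978×10¹⁰.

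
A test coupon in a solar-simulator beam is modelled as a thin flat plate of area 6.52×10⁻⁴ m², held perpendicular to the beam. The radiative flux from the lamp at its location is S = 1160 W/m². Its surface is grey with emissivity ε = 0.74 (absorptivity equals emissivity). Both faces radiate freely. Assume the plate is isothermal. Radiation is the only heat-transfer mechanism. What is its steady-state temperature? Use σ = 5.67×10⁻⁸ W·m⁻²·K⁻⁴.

T ≈ 318 K

At equilibrium, absorbed power = emitted power.
Absorbing cross-section = A = 6.520×10⁻⁴ m²; emitting surface = 2A = 0.001304 m² (ratio 2).
εS·A_cross = εσ·A_surf·T⁴  ⇒  T⁴ = S/(2σ)   (ε cancels).
T⁴ = 1160/(2·5.67×10⁻⁸) = 1.023×10¹⁰ K⁴.
T = (1.023×10¹⁰)^(1/4).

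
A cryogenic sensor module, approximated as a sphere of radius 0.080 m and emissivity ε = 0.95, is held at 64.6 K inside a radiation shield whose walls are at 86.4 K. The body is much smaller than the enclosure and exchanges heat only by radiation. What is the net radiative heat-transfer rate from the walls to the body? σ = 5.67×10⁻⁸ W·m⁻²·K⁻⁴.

P_net ≈ 0.166 W

For a small grey body in a large enclosure: P_net = εσA(T_body⁴ − T_wall⁴).
A = 4πr² = 0.08042 m²; T_body⁴ − T_wall⁴ = 1.742×10⁷ − 5.573×10⁷ = -3.831×10⁷ K⁴.
|P_net| = 0.95·5.67×10⁻⁸·0.08042·3.831×10⁷.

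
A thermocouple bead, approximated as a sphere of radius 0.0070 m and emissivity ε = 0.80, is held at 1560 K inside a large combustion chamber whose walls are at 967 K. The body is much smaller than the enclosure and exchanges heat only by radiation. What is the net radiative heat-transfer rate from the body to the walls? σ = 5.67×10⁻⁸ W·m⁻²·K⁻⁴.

For a small grey body in a large enclosure: P_net = εσA(T_body⁴ − T_wall⁴).
A = 4πr² = 6.158×10⁻⁴ m²; T_body⁴ − T_wall⁴ = 5.922×10¹² − 8.744×10¹¹ = 5.048×10¹² K⁴.
|P_net| = 0.80·5.67×10⁻⁸·6.158×10⁻⁴·5.048×10¹².

P_net ≈ 141 W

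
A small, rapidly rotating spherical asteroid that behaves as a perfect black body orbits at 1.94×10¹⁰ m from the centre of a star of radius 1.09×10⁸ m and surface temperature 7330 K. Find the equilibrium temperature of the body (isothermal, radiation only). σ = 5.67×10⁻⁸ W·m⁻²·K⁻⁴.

T ≈ 389 K

The star's surface emits σT_*⁴; at distance d the flux is S = σT_*⁴(R_*/d)².
S = 5.67×10⁻⁸·(7330)⁴·(1.09×10⁸/1.94×10¹⁰)² = 5167 W/m².
For an isothermal sphere T⁴ = (1−a)S/(4σ) = 2.278×10¹⁰ K⁴.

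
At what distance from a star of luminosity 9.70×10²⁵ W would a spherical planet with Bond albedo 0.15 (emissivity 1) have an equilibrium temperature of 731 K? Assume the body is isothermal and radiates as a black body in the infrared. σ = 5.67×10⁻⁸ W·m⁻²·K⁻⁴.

For an isothermal black-emitting sphere, (1−a)S·πr² = σ·4πr²·T⁴ ⇒ S = 4σT⁴/(1−a).
S = 4·5.67×10⁻⁸·(731)⁴/0.850 = 76190 W/m².
Flux falls as S = L/(4πd²), so d = √(L/(4πS)) = √(9.70×10²⁵/(4π·76190)).

d ≈ 1.01×10¹⁰ m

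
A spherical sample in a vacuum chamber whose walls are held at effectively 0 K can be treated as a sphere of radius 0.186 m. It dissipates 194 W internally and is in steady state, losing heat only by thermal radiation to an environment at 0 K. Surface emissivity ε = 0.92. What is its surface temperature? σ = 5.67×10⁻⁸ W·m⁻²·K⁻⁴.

Steady state: internal power = radiated power, P = εσA T⁴.
Radiating area A = 4πr² = 0.4347 m².
T⁴ = P/(εσA) = 194/(0.92·5.67×10⁻⁸·0.4347) = 8.555×10⁹ K⁴.
T = (8.555×10⁹)^(1/4).

T ≈ 304 K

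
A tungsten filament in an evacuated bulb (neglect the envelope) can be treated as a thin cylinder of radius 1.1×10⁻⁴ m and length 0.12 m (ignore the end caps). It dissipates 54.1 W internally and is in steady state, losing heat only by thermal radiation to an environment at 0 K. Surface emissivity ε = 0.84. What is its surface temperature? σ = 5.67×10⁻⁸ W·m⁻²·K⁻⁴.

Steady state: internal power = radiated power, P = εσA T⁴.
Radiating area A = 2πrL = 8.294×10⁻⁵ m².
T⁴ = P/(εσA) = 54.1/(0.84·5.67×10⁻⁸·8.294×10⁻⁵) = 1.370×10¹³ K⁴.
T = (1.370×10¹³)^(1/4).

T ≈ 1920 K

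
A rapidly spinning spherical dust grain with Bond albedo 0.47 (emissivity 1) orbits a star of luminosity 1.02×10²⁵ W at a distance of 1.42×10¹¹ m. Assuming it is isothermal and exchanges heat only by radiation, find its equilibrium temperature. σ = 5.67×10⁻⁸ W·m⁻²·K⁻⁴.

T ≈ 98.5 K

First find the stellar flux at distance d: S = L/(4πd²) = 1.02×10²⁵/(4π·(1.42×10¹¹)²) = 40.25 W/m².
For an isothermal sphere, absorbed (1−a)S·πr² = emitted σ·4πr²·T⁴, so T⁴ = (1−a)S/(4σ).
T⁴ = 0.530·40.25/(4·5.67×10⁻⁸) = 9.407×10⁷ K⁴.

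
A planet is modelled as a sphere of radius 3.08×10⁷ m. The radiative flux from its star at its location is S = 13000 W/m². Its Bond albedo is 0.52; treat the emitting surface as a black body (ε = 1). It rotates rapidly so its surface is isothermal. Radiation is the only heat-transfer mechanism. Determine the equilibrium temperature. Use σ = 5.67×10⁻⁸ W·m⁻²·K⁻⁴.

At equilibrium, absorbed power = emitted power.
Absorbing cross-section = πr² = 2.980×10¹⁵ m²; emitting surface = 4πr² = 1.192×10¹⁶ m² (ratio 4).
(1−a)S·A_cross = εσ·A_surf·T⁴  ⇒  T⁴ = (1−a)S/(4σ).
T⁴ = 0.480·13000/(4·5.67×10⁻⁸) = 2.751×10¹⁰ K⁴.
T = (2.751×10¹⁰)^(1/4).

T ≈ 407 K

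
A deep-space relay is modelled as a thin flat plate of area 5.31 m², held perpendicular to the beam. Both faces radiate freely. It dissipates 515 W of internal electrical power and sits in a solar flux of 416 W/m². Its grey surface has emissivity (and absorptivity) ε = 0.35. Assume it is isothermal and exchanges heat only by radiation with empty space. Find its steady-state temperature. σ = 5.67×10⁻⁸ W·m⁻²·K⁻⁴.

T ≈ 280 K

At steady state, absorbed solar power + internal power = radiated power.
Absorbed: α·S·A_cross = 0.35·416·5.310 = 773.1 W (cross-section A).
Total input = 773.1 + 515 = 1288 W.
Radiated: εσ·A_surf·T⁴ with A_surf = 2A = 10.62 m².
T⁴ = 1288/(0.35·5.67×10⁻⁸·10.62) = 6.112×10⁹ K⁴.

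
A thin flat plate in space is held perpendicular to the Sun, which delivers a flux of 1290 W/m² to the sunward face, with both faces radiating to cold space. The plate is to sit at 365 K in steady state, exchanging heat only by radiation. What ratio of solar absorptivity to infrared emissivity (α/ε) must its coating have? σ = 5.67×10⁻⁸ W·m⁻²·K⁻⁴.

α/ε ≈ 1.56

Balance: αS·A = εσ·2A·T⁴ ⇒ α/ε = 2σT⁴/S.
α/ε = 2·5.67×10⁻⁸·(365)⁴/1290 = 2·5.67×10⁻⁸·1.775×10¹⁰/1290.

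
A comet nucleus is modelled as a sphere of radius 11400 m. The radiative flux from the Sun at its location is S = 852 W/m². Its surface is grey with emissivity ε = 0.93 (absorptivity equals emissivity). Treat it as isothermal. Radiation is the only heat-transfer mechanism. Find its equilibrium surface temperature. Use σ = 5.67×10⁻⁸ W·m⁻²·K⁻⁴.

At equilibrium, absorbed power = emitted power.
Absorbing cross-section = πr² = 4.083×10⁸ m²; emitting surface = 4πr² = 1.633×10⁹ m² (ratio 4).
εS·A_cross = εσ·A_surf·T⁴  ⇒  T⁴ = S/(4σ)   (ε cancels).
T⁴ = 852/(4·5.67×10⁻⁸) = 3.757×10⁹ K⁴.
T = (3.757×10⁹)^(1/4).

T ≈ 248 K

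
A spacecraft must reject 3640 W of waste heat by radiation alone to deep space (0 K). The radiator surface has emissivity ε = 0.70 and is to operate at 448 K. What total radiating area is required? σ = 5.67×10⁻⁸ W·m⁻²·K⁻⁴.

A ≈ 2.28 m²

P = εσA T⁴ ⇒ A = P/(εσT⁴).
T⁴ = 4.028×10¹⁰ K⁴.
A = 3640/(0.70 × 5.67×10⁻⁸ × 4.028×10¹⁰).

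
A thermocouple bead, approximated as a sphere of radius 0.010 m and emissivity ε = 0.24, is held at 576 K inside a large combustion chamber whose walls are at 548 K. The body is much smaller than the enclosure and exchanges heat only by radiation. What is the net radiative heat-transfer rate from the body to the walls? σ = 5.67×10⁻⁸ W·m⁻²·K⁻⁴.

P_net ≈ 0.340 W

For a small grey body in a large enclosure: P_net = εσA(T_body⁴ − T_wall⁴).
A = 4πr² = 0.001257 m²; T_body⁴ − T_wall⁴ = 1.101×10¹¹ − 9.018×10¹⁰ = 1.989×10¹⁰ K⁴.
|P_net| = 0.24·5.67×10⁻⁸·0.001257·1.989×10¹⁰.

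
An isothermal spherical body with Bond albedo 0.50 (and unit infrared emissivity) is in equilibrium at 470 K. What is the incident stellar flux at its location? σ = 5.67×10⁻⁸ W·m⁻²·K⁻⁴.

S ≈ 22100 W/m²

(1−a)S·πr² = σ·4πr²·T⁴ ⇒ S = 4σT⁴/(1−a).
S = 4·5.67×10⁻⁸·4.880×10¹⁰/0.500.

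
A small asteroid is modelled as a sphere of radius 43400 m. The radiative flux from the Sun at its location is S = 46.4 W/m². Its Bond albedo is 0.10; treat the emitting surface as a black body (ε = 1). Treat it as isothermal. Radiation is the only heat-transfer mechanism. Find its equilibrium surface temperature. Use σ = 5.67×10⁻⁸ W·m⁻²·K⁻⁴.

T ≈ 116 K

At equilibrium, absorbed power = emitted power.
Absorbing cross-section = πr² = 5.917×10⁹ m²; emitting surface = 4πr² = 2.367×10¹⁰ m² (ratio 4).
(1−a)S·A_cross = εσ·A_surf·T⁴  ⇒  T⁴ = (1−a)S/(4σ).
T⁴ = 0.900·46.4/(4·5.67×10⁻⁸) = 1.841×10⁸ K⁴.
T = (1.841×10⁸)^(1/4).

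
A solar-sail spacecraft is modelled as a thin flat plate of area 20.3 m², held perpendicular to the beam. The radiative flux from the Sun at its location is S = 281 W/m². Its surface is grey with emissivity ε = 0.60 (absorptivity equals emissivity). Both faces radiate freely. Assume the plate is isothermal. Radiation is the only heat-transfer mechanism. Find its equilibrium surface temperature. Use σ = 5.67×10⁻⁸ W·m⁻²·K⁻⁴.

T ≈ 223 K

At equilibrium, absorbed power = emitted power.
Absorbing cross-section = A = 20.30 m²; emitting surface = 2A = 40.60 m² (ratio 2).
εS·A_cross = εσ·A_surf·T⁴  ⇒  T⁴ = S/(2σ)   (ε cancels).
T⁴ = 281/(2·5.67×10⁻⁸) = 2.478×10⁹ K⁴.
T = (2.478×10⁹)^(1/4).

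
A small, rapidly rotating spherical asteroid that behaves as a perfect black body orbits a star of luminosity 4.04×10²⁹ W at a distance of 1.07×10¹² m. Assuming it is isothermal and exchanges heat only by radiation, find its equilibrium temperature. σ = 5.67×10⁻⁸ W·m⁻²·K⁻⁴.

T ≈ 593 K

First find the stellar flux at distance d: S = L/(4πd²) = 4.04×10²⁹/(4π·(1.07×10¹²)²) = 28080 W/m².
For an isothermal sphere, absorbed (1−a)S·πr² = emitted σ·4πr²·T⁴, so T⁴ = (1−a)S/(4σ).
T⁴ = 1.00·28080/(4·5.67×10⁻⁸) = 1.238×10¹¹ K⁴.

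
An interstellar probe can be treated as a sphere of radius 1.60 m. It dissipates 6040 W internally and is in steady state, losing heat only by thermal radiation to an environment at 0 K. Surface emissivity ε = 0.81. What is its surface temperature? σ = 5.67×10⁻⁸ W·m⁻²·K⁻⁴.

Steady state: internal power = radiated power, P = εσA T⁴.
Radiating area A = 4πr² = 32.17 m².
T⁴ = P/(εσA) = 6040/(0.81·5.67×10⁻⁸·32.17) = 4.088×10⁹ K⁴.
T = (4.088×10⁹)^(1/4).

T ≈ 253 K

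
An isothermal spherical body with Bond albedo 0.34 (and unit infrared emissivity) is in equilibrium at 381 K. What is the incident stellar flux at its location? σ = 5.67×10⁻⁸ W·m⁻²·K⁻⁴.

S ≈ 7240 W/m²

(1−a)S·πr² = σ·4πr²·T⁴ ⇒ S = 4σT⁴/(1−a).
S = 4·5.67×10⁻⁸·2.107×10¹⁰/0.660.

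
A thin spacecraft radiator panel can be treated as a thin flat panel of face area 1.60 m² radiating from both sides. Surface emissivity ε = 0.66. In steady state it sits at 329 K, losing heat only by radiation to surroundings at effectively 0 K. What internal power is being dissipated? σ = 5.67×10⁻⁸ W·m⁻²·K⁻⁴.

P ≈ 1400 W

Steady state: P = εσA T⁴.
A = 2·1.60 = 3.200 m²; T⁴ = (329)⁴ = 1.172×10¹⁰ K⁴.
P = 0.66 × 5.67×10⁻⁸ × 3.200 × 1.172×10¹⁰.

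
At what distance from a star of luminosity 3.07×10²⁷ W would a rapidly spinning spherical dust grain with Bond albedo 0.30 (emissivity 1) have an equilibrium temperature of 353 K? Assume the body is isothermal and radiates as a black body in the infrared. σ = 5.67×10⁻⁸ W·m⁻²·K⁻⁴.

For an isothermal black-emitting sphere, (1−a)S·πr² = σ·4πr²·T⁴ ⇒ S = 4σT⁴/(1−a).
S = 4·5.67×10⁻⁸·(353)⁴/0.700 = 5031 W/m².
Flux falls as S = L/(4πd²), so d = √(L/(4πS)) = √(3.07×10²⁷/(4π·5031)).

d ≈ 2.20×10¹¹ m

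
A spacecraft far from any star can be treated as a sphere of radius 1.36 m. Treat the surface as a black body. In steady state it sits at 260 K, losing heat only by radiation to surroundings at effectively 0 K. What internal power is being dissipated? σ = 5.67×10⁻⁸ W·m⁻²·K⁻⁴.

P ≈ 6020 W

Steady state: P = εσA T⁴.
A = 4πr² = 23.24 m²; T⁴ = (260)⁴ = 4.570×10⁹ K⁴.
P = 1.0 × 5.67×10⁻⁸ × 23.24 × 4.570×10⁹.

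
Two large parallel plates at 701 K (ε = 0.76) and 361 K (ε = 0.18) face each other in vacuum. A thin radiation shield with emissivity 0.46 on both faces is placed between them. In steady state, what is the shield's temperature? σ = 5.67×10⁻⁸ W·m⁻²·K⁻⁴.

T_s ≈ 652 K

In steady state the net flux on the hot side equals that on the cold side.
σ(T₁⁴−T_s⁴)/D₁ = σ(T_s⁴−T₂⁴)/D₂, with D₁ = 1/ε₁+1/ε_s−1 = 2.490, D₂ = 1/ε_s+1/ε₂−1 = 6.729.
Solve for T_s⁴: T_s⁴ = (D₂·T₁⁴ + D₁·T₂⁴)/(D₁+D₂) = 1.808×10¹¹ K⁴.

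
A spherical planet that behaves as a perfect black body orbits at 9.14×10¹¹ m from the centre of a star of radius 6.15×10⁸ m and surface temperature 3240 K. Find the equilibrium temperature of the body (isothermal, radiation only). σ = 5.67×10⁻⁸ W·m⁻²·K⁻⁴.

The star's surface emits σT_*⁴; at distance d the flux is S = σT_*⁴(R_*/d)².
S = 5.67×10⁻⁸·(3240)⁴·(6.15×10⁸/9.14×10¹¹)² = 2.829 W/m².
For an isothermal sphere T⁴ = (1−a)S/(4σ) = 1.247×10⁷ K⁴.

T ≈ 59.4 K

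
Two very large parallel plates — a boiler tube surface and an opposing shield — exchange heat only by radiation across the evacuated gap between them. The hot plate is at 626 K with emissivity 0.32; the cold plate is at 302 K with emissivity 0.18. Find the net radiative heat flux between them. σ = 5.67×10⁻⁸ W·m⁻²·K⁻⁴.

For two infinite grey parallel plates, q = σ(T₁⁴ − T₂⁴)/(1/ε₁ + 1/ε₂ − 1).
T₁⁴ − T₂⁴ = 1.536×10¹¹ − 8.318×10⁹ = 1.452×10¹¹ K⁴.
1/ε₁ + 1/ε₂ − 1 = 3.125 + 5.556 − 1 = 7.681.
q = 5.67×10⁻⁸ × 1.452×10¹¹ / 7.681.

q ≈ 1070 W/m²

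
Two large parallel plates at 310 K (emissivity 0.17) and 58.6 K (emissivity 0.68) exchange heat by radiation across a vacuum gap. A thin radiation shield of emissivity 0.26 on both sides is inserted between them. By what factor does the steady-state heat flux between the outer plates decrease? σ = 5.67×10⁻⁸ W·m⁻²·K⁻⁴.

factor ≈ 2.05

Without shield: q₀ = σΔ(T⁴)/(1/ε₁+1/ε₂−1) with denominator 6.353.
With shield the two gaps are in series; the resistances add: (1/ε₁+1/ε_s−1)+(1/ε_s+1/ε₂−1) = 8.729+4.317 = 13.05.
Heat-flux ratio q₀/q = 13.05/6.353.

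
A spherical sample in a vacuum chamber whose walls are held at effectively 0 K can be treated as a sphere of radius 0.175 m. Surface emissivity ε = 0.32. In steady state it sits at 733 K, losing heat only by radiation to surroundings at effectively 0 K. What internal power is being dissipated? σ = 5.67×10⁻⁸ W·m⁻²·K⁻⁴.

Steady state: P = εσA T⁴.
A = 4πr² = 0.3848 m²; T⁴ = (733)⁴ = 2.887×10¹¹ K⁴.
P = 0.32 × 5.67×10⁻⁸ × 0.3848 × 2.887×10¹¹.

P ≈ 2020 W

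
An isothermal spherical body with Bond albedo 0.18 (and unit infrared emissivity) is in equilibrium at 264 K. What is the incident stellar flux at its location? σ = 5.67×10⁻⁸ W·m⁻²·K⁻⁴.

S ≈ 1340 W/m²

(1−a)S·πr² = σ·4πr²·T⁴ ⇒ S = 4σT⁴/(1−a).
S = 4·5.67×10⁻⁸·4.858×10⁹/0.820.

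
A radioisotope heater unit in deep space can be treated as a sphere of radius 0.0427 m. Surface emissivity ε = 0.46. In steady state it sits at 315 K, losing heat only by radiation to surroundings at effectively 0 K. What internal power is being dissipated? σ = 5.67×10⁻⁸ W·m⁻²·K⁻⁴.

Steady state: P = εσA T⁴.
A = 4πr² = 0.02291 m²; T⁴ = (315)⁴ = 9.846×10⁹ K⁴.
P = 0.46 × 5.67×10⁻⁸ × 0.02291 × 9.846×10⁹.

P ≈ 5.88 W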